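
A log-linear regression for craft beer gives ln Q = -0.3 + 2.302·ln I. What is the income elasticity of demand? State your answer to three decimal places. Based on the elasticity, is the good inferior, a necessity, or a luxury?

2.302 (luxury)

In a log-linear demand, the coefficient on ln I is the income elasticity.
So η = 2.302.
η > 1 ⇒ luxury.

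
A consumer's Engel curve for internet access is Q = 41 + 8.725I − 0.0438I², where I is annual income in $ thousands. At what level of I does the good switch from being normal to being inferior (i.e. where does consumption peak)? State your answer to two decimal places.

99.60

dQ/dI = 8.725 − 0.0876I.
The good is inferior where dQ/dI < 0. Setting dQ/dI = 0 gives I = 8.725 / 0.0876 = 99.60.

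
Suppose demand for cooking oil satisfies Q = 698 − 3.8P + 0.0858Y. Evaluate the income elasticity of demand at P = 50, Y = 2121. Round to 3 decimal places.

0.264

At P = 50, Y = 2121: Q = 689.982.
Holding P constant, ∂Q/∂Y = 0.0858.
η_Y = (∂Q/∂Y)·(Y/Q) = 0.0858 × (2121/689.982) = 0.264.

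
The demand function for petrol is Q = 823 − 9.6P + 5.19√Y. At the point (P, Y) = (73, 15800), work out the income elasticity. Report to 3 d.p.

At P = 73, Y = 15800: Q = 774.573.
Holding P constant, ∂Q/∂Y = 5.19/(2√Y) = 0.0206447.
η_Y = (∂Q/∂Y)·(Y/Q) = 0.0206447 × (15800/774.573) = 0.421.

0.421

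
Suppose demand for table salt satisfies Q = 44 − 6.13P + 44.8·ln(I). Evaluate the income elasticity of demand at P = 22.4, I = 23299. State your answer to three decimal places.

0.125

At P = 22.4, I = 23299: Q = 357.204.
Holding P constant, ∂Q/∂I = 44.8/I = 0.00192283.
η_I = (∂Q/∂I)·(I/Q) = 0.00192283 × (23299/357.204) = 0.125.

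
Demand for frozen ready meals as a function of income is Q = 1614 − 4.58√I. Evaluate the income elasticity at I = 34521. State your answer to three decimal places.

-0.558

At I = 34521: Q = 763.044.
dQ/dI = -4.58/(2√I) = -0.0123252 at this income.
η = (dQ/dI)·(I/Q) = -0.0123252 × (34521/763.044) = -0.558.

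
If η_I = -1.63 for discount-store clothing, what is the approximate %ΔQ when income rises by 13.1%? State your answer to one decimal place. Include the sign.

%ΔQ ≈ η × %ΔI = -1.63 × 13.1% = -21.4%.

-21.4%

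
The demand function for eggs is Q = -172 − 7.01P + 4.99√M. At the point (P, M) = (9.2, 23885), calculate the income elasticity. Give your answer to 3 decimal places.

At P = 9.2, M = 23885: Q = 534.701.
Holding P constant, ∂Q/∂M = 4.99/(2√M) = 0.0161439.
η_M = (∂Q/∂M)·(M/Q) = 0.0161439 × (23885/534.701) = 0.721.

0.721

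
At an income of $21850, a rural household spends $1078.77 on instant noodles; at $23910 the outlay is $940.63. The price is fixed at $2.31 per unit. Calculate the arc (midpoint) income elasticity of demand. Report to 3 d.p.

With a constant price, Q₁ = 1078.77/2.31 = 467.000 and Q₂ = 940.63/2.31 = 407.199 (equivalently, work directly with expenditure since P cancels).
Midpoint %ΔQ = (940.63 − 1078.77)/1009.70 = -0.13681; midpoint %ΔI = (23910 − 21850)/22880 = 0.09003.
η = -0.13681 / 0.09003 = -1.520.

-1.520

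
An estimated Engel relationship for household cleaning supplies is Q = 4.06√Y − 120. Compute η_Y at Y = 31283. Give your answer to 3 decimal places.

At Y = 31283: Q = 598.092.
dQ/dY = 4.06/(2√Y) = 0.0114774 at this income.
η = (dQ/dY)·(Y/Q) = 0.0114774 × (31283/598.092) = 0.600.

0.600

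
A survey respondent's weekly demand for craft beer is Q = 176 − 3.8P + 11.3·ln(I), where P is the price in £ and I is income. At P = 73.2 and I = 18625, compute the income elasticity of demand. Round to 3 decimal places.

At P = 73.2, I = 18625: Q = 8.945.
Holding P constant, ∂Q/∂I = 11.3/I = 0.000606711.
η_I = (∂Q/∂I)·(I/Q) = 0.000606711 × (18625/8.945) = 1.263.

1.263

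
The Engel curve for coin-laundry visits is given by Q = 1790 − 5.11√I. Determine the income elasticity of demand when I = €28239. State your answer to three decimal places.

At I = 28239: Q = 931.292.
dQ/dI = -5.11/(2√I) = -0.0152043 at this income.
η = (dQ/dI)·(I/Q) = -0.0152043 × (28239/931.292) = -0.461.

-0.461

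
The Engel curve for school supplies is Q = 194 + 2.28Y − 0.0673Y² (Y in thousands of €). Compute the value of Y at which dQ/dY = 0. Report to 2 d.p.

16.94

dQ/dY = 2.28 − 0.1346Y.
The good is inferior where dQ/dY < 0. Setting dQ/dY = 0 gives Y = 2.28 / 0.1346 = 16.94.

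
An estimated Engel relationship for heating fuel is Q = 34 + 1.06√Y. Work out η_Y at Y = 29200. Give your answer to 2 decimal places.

At Y = 29200: Q = 215.133.
dQ/dY = 1.06/(2√Y) = 0.00310159 at this income.
η = (dQ/dY)·(Y/Q) = 0.00310159 × (29200/215.133) = 0.42.

0.42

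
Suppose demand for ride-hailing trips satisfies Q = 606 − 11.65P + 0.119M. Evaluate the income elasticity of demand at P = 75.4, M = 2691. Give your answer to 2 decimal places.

6.70

At P = 75.4, M = 2691: Q = 47.819.
Holding P constant, ∂Q/∂M = 0.119.
η_M = (∂Q/∂M)·(M/Q) = 0.119 × (2691/47.819) = 6.70.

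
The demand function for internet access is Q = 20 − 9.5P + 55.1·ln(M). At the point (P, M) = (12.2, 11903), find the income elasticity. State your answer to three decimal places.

At P = 12.2, M = 11903: Q = 421.188.
Holding P constant, ∂Q/∂M = 55.1/M = 0.00462909.
η_M = (∂Q/∂M)·(M/Q) = 0.00462909 × (11903/421.188) = 0.131.

0.131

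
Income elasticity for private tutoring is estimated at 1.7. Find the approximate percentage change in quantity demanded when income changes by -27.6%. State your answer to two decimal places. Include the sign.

-46.92%

%ΔQ ≈ η × %ΔI = 1.7 × (-27.6%) = -46.92%.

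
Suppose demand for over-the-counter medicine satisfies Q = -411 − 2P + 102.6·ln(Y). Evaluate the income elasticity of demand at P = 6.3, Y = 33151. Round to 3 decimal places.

At P = 6.3, Y = 33151: Q = 644.346.
Holding P constant, ∂Q/∂Y = 102.6/Y = 0.00309493.
η_Y = (∂Q/∂Y)·(Y/Q) = 0.00309493 × (33151/644.346) = 0.159.

0.159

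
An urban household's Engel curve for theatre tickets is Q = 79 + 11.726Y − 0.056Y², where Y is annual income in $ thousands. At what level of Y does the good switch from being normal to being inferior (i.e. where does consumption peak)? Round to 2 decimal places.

dQ/dY = 11.726 − 0.112Y.
The good is inferior where dQ/dY < 0. Setting dQ/dY = 0 gives Y = 11.726 / 0.112 = 104.70.

104.70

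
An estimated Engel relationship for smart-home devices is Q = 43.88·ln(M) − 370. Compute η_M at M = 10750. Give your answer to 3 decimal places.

At M = 10750: Q = 37.323.
dQ/dM = 43.88/M = 0.00408186 at this income.
η = (dQ/dM)·(M/Q) = 0.00408186 × (10750/37.323) = 1.176.

1.176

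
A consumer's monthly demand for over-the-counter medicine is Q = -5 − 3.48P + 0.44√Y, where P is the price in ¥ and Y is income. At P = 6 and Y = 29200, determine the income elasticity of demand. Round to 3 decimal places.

At P = 6, Y = 29200: Q = 49.307.
Holding P constant, ∂Q/∂Y = 0.44/(2√Y) = 0.00128745.
η_Y = (∂Q/∂Y)·(Y/Q) = 0.00128745 × (29200/49.307) = 0.762.

0.762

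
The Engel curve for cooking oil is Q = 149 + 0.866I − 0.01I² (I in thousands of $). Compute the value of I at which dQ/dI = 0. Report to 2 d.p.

43.30

dQ/dI = 0.866 − 0.02I.
The good is inferior where dQ/dI < 0. Setting dQ/dI = 0 gives I = 0.866 / 0.02 = 43.30.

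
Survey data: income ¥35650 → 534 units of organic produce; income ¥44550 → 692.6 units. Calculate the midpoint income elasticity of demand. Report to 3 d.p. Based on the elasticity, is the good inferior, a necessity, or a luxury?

1.165 (luxury)

ΔQ = 692.6 − 534 = 158.6; midpoint Q̄ = (534 + 692.6)/2 = 613.3.
ΔI = 44550 − 35650 = 8900; midpoint Ī = (35650 + 44550)/2 = 40100.
η = (ΔQ/Q̄) ÷ (ΔI/Ī) = (158.6/613.3) ÷ (8900/40100) = 1.165.
η > 1 ⇒ luxury.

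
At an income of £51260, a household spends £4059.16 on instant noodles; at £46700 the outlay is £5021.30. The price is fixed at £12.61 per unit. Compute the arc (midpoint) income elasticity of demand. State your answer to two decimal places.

-2.28

With a constant price, Q₁ = 4059.16/12.61 = 321.900 and Q₂ = 5021.30/12.61 = 398.200 (equivalently, work directly with expenditure since P cancels).
Midpoint %ΔQ = (5021.30 − 4059.16)/4540.23 = 0.21191; midpoint %ΔI = (46700 − 51260)/48980 = -0.09310.
η = 0.21191 / -0.09310 = -2.28.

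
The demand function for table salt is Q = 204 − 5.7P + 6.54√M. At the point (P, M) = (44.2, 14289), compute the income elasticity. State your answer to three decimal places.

At P = 44.2, M = 14289: Q = 733.829.
Holding P constant, ∂Q/∂M = 6.54/(2√M) = 0.0273556.
η_M = (∂Q/∂M)·(M/Q) = 0.0273556 × (14289/733.829) = 0.533.

0.533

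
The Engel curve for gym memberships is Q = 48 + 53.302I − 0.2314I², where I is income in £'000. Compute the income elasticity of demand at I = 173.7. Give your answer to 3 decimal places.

-2.024

At I = 173.7: Q = 2324.8283.
dQ/dI = 53.302 − 0.4628I = -27.08636.
η = (dQ/dI)·(I/Q) = -27.08636 × (173.7/2324.8283) = -2.024.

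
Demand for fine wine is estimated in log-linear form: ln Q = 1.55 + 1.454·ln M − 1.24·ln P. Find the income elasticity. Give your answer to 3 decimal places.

In a log-linear demand, the coefficient on ln M is the income elasticity.
So η = 1.454.

1.454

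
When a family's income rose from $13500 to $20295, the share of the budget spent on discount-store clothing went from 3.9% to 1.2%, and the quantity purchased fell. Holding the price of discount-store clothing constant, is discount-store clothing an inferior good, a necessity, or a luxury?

Quantity demanded falls as income rises, so η < 0.

inferior good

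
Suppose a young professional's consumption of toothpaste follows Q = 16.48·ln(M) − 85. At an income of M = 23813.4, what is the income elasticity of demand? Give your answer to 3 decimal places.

At M = 23813.4: Q = 81.086.
dQ/dM = 16.48/M = 0.000692047 at this income.
η = (dQ/dM)·(M/Q) = 0.000692047 × (23813.4/81.086) = 0.203.

0.203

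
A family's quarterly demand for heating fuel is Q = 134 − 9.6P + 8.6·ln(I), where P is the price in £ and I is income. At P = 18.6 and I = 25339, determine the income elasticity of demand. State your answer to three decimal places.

At P = 18.6, I = 25339: Q = 42.645.
Holding P constant, ∂Q/∂I = 8.6/I = 0.000339398.
η_I = (∂Q/∂I)·(I/Q) = 0.000339398 × (25339/42.645) = 0.202.

0.202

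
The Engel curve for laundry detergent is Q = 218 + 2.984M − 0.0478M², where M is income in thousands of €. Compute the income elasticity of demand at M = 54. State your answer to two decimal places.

At M = 54: Q = 239.7512.
dQ/dM = 2.984 − 0.0956M = -2.17840.
η = (dQ/dM)·(M/Q) = -2.17840 × (54/239.7512) = -0.49.

-0.49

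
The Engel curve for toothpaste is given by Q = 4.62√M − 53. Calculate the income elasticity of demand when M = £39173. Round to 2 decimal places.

At M = 39173: Q = 861.398.
dQ/dM = 4.62/(2√M) = 0.0116713 at this income.
η = (dQ/dM)·(M/Q) = 0.0116713 × (39173/861.398) = 0.53.

0.53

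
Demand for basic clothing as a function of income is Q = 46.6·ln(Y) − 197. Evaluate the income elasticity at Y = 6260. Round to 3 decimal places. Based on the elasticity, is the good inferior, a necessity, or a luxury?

At Y = 6260: Q = 210.374.
dQ/dY = 46.6/Y = 0.00744409 at this income.
η = (dQ/dY)·(Y/Q) = 0.00744409 × (6260/210.374) = 0.222.
Since 0 < η < 1, the good is a necessity.

0.222 (necessity)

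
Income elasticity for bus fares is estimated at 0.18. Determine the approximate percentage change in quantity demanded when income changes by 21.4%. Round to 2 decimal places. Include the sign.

3.85%

%ΔQ ≈ η × %ΔI = 0.18 × 21.4% = 3.85%.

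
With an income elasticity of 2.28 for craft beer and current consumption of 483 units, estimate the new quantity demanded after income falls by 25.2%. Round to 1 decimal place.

205.5

%ΔQ ≈ η × %ΔI = 2.28 × (-25.2%) = -57.456%.
New Q ≈ 483 × (1 − 0.57456) = 205.5.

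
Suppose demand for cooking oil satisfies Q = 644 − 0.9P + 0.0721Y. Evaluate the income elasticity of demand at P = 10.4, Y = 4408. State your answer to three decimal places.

0.334

At P = 10.4, Y = 4408: Q = 952.457.
Holding P constant, ∂Q/∂Y = 0.0721.
η_Y = (∂Q/∂Y)·(Y/Q) = 0.0721 × (4408/952.457) = 0.334.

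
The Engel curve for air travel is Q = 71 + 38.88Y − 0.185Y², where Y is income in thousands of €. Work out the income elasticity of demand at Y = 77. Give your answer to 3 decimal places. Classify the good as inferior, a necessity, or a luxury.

0.407 (necessity)

At Y = 77: Q = 1967.8950.
dQ/dY = 38.88 − 0.37Y = 10.39000.
η = (dQ/dY)·(Y/Q) = 10.39000 × (77/1967.8950) = 0.407.
0 < η < 1 ⇒ necessity.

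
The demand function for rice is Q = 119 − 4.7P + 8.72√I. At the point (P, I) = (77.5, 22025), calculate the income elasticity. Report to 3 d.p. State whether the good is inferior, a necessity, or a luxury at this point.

0.617 (necessity)

At P = 77.5, I = 22025: Q = 1048.870.
Holding P constant, ∂Q/∂I = 8.72/(2√I) = 0.0293784.
η_I = (∂Q/∂I)·(I/Q) = 0.0293784 × (22025/1048.870) = 0.617.
Since 0 < η < 1, this is a necessity.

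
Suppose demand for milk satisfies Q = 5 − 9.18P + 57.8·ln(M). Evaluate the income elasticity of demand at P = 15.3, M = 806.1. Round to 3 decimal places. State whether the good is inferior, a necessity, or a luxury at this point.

At P = 15.3, M = 806.1: Q = 251.356.
Holding P constant, ∂Q/∂M = 57.8/M = 0.0717033.
η_M = (∂Q/∂M)·(M/Q) = 0.0717033 × (806.1/251.356) = 0.230.
Since 0 < η < 1, this is a necessity.

0.230 (necessity)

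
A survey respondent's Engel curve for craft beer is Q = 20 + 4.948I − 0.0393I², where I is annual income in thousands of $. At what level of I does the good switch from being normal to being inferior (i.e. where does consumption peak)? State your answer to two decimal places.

62.95

dQ/dI = 4.948 − 0.0786I.
The good is inferior where dQ/dI < 0. Setting dQ/dI = 0 gives I = 4.948 / 0.0786 = 62.95.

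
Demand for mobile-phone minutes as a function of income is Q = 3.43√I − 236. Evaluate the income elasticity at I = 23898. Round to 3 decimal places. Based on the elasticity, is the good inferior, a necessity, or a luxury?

0.901 (necessity)

At I = 23898: Q = 294.243.
dQ/dI = 3.43/(2√I) = 0.0110939 at this income.
η = (dQ/dI)·(I/Q) = 0.0110939 × (23898/294.243) = 0.901.
Since 0 < η < 1, the good is a necessity.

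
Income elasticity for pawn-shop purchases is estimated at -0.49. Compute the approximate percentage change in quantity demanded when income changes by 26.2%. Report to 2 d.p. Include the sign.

-12.84%

%ΔQ ≈ η × %ΔI = -0.49 × 26.2% = -12.84%.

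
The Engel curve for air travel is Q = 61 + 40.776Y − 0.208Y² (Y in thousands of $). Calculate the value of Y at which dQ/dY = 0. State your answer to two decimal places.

98.02

dQ/dY = 40.776 − 0.416Y.
The good is inferior where dQ/dY < 0. Setting dQ/dY = 0 gives Y = 40.776 / 0.416 = 98.02.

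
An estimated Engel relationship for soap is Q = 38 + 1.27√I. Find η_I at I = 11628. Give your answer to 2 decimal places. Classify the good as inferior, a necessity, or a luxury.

0.39 (necessity)

At I = 11628: Q = 174.948.
dQ/dI = 1.27/(2√I) = 0.00588872 at this income.
η = (dQ/dI)·(I/Q) = 0.00588872 × (11628/174.948) = 0.39.
Since 0 < η < 1, the good is a necessity.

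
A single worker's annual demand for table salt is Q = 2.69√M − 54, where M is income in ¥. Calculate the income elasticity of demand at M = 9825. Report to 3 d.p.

At M = 9825: Q = 212.636.
dQ/dM = 2.69/(2√M) = 0.0135693 at this income.
η = (dQ/dM)·(M/Q) = 0.0135693 × (9825/212.636) = 0.627.

0.627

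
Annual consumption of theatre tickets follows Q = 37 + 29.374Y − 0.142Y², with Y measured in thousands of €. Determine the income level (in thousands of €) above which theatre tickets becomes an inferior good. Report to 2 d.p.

dQ/dY = 29.374 − 0.284Y.
The good is inferior where dQ/dY < 0. Setting dQ/dY = 0 gives Y = 29.374 / 0.284 = 103.43.

103.43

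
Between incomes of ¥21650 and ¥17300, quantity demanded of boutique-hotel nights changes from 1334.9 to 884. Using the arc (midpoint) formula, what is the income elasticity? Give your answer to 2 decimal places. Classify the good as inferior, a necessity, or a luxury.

1.82 (luxury)

ΔQ = 884 − 1334.9 = -450.9; midpoint Q̄ = (1334.9 + 884)/2 = 1109.45.
ΔI = 17300 − 21650 = -4350; midpoint Ī = (21650 + 17300)/2 = 19475.
η = (ΔQ/Q̄) ÷ (ΔI/Ī) = (-450.9/1109.45) ÷ (-4350/19475) = 1.82.
η > 1 ⇒ luxury.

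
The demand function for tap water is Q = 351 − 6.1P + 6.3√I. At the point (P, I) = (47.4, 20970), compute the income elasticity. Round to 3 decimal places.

At P = 47.4, I = 20970: Q = 974.164.
Holding P constant, ∂Q/∂I = 6.3/(2√I) = 0.0217526.
η_I = (∂Q/∂I)·(I/Q) = 0.0217526 × (20970/974.164) = 0.468.

0.468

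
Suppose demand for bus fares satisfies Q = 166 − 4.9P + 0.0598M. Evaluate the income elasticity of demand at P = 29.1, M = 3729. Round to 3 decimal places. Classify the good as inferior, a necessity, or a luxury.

At P = 29.1, M = 3729: Q = 246.404.
Holding P constant, ∂Q/∂M = 0.0598.
η_M = (∂Q/∂M)·(M/Q) = 0.0598 × (3729/246.404) = 0.905.
Since 0 < η < 1, this is a necessity.

0.905 (necessity)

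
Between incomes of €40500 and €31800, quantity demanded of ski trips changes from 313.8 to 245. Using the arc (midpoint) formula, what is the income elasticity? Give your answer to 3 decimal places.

ΔQ = 245 − 313.8 = -68.8; midpoint Q̄ = (313.8 + 245)/2 = 279.4.
ΔI = 31800 − 40500 = -8700; midpoint Ī = (40500 + 31800)/2 = 36150.
η = (ΔQ/Q̄) ÷ (ΔI/Ī) = (-68.8/279.4) ÷ (-8700/36150) = 1.023.

1.023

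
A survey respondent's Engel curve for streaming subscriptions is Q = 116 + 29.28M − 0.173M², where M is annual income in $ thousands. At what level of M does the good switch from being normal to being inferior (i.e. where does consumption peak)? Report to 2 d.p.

84.62

dQ/dM = 29.28 − 0.346M.
The good is inferior where dQ/dM < 0. Setting dQ/dM = 0 gives M = 29.28 / 0.346 = 84.62.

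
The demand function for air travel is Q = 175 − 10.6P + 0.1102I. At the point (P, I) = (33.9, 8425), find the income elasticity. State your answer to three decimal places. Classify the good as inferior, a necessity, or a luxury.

1.248 (luxury)

At P = 33.9, I = 8425: Q = 744.095.
Holding P constant, ∂Q/∂I = 0.1102.
η_I = (∂Q/∂I)·(I/Q) = 0.1102 × (8425/744.095) = 1.248.
Since η > 1, this is a luxury.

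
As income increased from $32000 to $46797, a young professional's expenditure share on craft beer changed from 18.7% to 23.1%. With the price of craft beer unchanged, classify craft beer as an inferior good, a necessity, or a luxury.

The budget share rises as income rises, so η > 1.

luxury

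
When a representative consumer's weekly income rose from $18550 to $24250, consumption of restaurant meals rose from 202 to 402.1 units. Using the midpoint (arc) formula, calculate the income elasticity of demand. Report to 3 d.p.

ΔQ = 402.1 − 202 = 200.1; midpoint Q̄ = (202 + 402.1)/2 = 302.05.
ΔI = 24250 − 18550 = 5700; midpoint Ī = (18550 + 24250)/2 = 21400.
η = (ΔQ/Q̄) ÷ (ΔI/Ī) = (200.1/302.05) ÷ (5700/21400) = 2.487.

2.487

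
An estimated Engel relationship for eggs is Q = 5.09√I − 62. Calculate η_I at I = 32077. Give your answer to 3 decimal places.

0.536

At I = 32077: Q = 849.622.
dQ/dI = 5.09/(2√I) = 0.0142099 at this income.
η = (dQ/dI)·(I/Q) = 0.0142099 × (32077/849.622) = 0.536.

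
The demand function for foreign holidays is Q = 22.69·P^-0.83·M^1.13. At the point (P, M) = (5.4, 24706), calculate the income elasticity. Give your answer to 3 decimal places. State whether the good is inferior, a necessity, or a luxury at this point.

1.130 (luxury)

For a multiplicative demand Q = A·P^α·M^β, the income elasticity is β everywhere.
Here β = 1.13, so η = 1.130.
Since η > 1, this is a luxury.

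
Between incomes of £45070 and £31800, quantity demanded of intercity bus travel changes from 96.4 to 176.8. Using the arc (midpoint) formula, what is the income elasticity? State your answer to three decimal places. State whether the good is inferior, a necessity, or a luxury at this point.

ΔQ = 176.8 − 96.4 = 80.4; midpoint Q̄ = (96.4 + 176.8)/2 = 136.6.
ΔI = 31800 − 45070 = -13270; midpoint Ī = (45070 + 31800)/2 = 38435.
η = (ΔQ/Q̄) ÷ (ΔI/Ī) = (80.4/136.6) ÷ (-13270/38435) = -1.705.
η < 0 ⇒ inferior good.

-1.705 (inferior good)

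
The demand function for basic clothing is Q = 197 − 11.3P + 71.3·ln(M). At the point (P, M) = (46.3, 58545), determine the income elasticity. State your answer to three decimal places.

0.156

At P = 46.3, M = 58545: Q = 456.509.
Holding P constant, ∂Q/∂M = 71.3/M = 0.00121787.
η_M = (∂Q/∂M)·(M/Q) = 0.00121787 × (58545/456.509) = 0.156.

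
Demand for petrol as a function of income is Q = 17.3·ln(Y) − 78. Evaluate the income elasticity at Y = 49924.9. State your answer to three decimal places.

0.158

At Y = 49924.9: Q = 109.156.
dQ/dY = 17.3/Y = 0.00034652 at this income.
η = (dQ/dY)·(Y/Q) = 0.00034652 × (49924.9/109.156) = 0.158.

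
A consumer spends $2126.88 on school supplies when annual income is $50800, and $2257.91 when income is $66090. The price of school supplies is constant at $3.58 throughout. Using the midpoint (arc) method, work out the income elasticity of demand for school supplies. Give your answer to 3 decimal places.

With a constant price, Q₁ = 2126.88/3.58 = 594.101 and Q₂ = 2257.91/3.58 = 630.701 (equivalently, work directly with expenditure since P cancels).
Midpoint %ΔQ = (2257.91 − 2126.88)/2192.40 = 0.05977; midpoint %ΔI = (66090 − 50800)/58445 = 0.26161.
η = 0.05977 / 0.26161 = 0.228.

0.228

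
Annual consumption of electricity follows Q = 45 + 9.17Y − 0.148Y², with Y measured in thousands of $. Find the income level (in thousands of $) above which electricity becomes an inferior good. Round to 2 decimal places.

30.98

dQ/dY = 9.17 − 0.296Y.
The good is inferior where dQ/dY < 0. Setting dQ/dY = 0 gives Y = 9.17 / 0.296 = 30.98.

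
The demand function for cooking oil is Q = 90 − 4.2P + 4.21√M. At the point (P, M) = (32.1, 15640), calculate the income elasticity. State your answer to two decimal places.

0.55

At P = 32.1, M = 15640: Q = 481.683.
Holding P constant, ∂Q/∂M = 4.21/(2√M) = 0.0168319.
η_M = (∂Q/∂M)·(M/Q) = 0.0168319 × (15640/481.683) = 0.55.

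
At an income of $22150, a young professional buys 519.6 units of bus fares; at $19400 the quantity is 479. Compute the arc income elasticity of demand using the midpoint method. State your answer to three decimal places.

0.614

ΔQ = 479 − 519.6 = -40.6; midpoint Q̄ = (519.6 + 479)/2 = 499.3.
ΔI = 19400 − 22150 = -2750; midpoint Ī = (22150 + 19400)/2 = 20775.
η = (ΔQ/Q̄) ÷ (ΔI/Ī) = (-40.6/499.3) ÷ (-2750/20775) = 0.614.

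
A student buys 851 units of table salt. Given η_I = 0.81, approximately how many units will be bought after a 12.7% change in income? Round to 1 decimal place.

%ΔQ ≈ η × %ΔI = 0.81 × 12.7% = 10.287%.
New Q ≈ 851 × (1 + 0.10287) = 938.5.

938.5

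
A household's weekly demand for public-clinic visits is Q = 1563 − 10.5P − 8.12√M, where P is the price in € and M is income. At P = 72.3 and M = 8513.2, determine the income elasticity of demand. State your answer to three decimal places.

-6.856

At P = 72.3, M = 8513.2: Q = 54.642.
Holding P constant, ∂Q/∂M = -8.12/(2√M) = -0.0440027.
η_M = (∂Q/∂M)·(M/Q) = -0.0440027 × (8513.2/54.642) = -6.856.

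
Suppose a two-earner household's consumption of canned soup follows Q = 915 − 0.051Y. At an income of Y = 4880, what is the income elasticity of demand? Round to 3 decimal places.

-0.374

At Y = 4880: Q = 666.120.
dQ/dY = −0.051.
η = (dQ/dY)·(Y/Q) = -0.051 × (4880/666.120) = -0.374.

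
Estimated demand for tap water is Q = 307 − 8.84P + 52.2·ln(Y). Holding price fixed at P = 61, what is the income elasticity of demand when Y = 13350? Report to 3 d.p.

At P = 61, Y = 13350: Q = 263.622.
Holding P constant, ∂Q/∂Y = 52.2/Y = 0.00391011.
η_Y = (∂Q/∂Y)·(Y/Q) = 0.00391011 × (13350/263.622) = 0.198.

0.198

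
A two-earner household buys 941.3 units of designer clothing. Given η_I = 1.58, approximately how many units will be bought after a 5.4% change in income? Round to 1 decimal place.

1021.6

%ΔQ ≈ η × %ΔI = 1.58 × 5.4% = 8.532%.
New Q ≈ 941.3 × (1 + 0.08532) = 1021.6.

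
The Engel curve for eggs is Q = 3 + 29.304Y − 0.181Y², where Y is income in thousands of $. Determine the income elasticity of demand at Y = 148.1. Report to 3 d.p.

-9.653

At Y = 148.1: Q = 372.9390.
dQ/dY = 29.304 − 0.362Y = -24.30820.
η = (dQ/dY)·(Y/Q) = -24.30820 × (148.1/372.9390) = -9.653.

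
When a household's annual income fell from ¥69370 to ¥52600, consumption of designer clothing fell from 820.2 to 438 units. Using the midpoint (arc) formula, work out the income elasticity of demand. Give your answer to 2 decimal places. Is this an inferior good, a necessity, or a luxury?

2.21 (luxury)

ΔQ = 438 − 820.2 = -382.2; midpoint Q̄ = (820.2 + 438)/2 = 629.1.
ΔI = 52600 − 69370 = -16770; midpoint Ī = (69370 + 52600)/2 = 60985.
η = (ΔQ/Q̄) ÷ (ΔI/Ī) = (-382.2/629.1) ÷ (-16770/60985) = 2.21.
η > 1 ⇒ luxury.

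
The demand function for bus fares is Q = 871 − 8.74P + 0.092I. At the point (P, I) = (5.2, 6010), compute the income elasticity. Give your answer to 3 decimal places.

At P = 5.2, I = 6010: Q = 1378.472.
Holding P constant, ∂Q/∂I = 0.092.
η_I = (∂Q/∂I)·(I/Q) = 0.092 × (6010/1378.472) = 0.401.

0.401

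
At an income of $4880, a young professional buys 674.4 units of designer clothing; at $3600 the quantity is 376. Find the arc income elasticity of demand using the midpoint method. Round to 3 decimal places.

1.882

ΔQ = 376 − 674.4 = -298.4; midpoint Q̄ = (674.4 + 376)/2 = 525.2.
ΔI = 3600 − 4880 = -1280; midpoint Ī = (4880 + 3600)/2 = 4240.
η = (ΔQ/Q̄) ÷ (ΔI/Ī) = (-298.4/525.2) ÷ (-1280/4240) = 1.882.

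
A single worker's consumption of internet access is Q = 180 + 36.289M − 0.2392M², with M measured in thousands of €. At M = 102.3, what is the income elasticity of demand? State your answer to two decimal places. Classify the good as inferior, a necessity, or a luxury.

At M = 102.3: Q = 1389.0673.
dQ/dM = 36.289 − 0.4784M = -12.65132.
η = (dQ/dM)·(M/Q) = -12.65132 × (102.3/1389.0673) = -0.93.
η < 0 ⇒ inferior good.

-0.93 (inferior good)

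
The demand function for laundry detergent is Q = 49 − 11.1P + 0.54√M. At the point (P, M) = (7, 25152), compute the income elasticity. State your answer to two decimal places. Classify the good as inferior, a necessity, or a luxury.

0.75 (necessity)

At P = 7, M = 25152: Q = 56.941.
Holding P constant, ∂Q/∂M = 0.54/(2√M) = 0.00170246.
η_M = (∂Q/∂M)·(M/Q) = 0.00170246 × (25152/56.941) = 0.75.
Since 0 < η < 1, this is a necessity.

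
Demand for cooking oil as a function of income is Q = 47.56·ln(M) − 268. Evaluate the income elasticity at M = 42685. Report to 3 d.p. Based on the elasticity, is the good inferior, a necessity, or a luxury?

0.199 (necessity)

At M = 42685: Q = 239.066.
dQ/dM = 47.56/M = 0.00111421 at this income.
η = (dQ/dM)·(M/Q) = 0.00111421 × (42685/239.066) = 0.199.
Since 0 < η < 1, the good is a necessity.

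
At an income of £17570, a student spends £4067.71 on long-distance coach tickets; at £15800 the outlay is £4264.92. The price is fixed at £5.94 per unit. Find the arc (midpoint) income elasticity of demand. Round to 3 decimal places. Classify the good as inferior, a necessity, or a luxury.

With a constant price, Q₁ = 4067.71/5.94 = 684.800 and Q₂ = 4264.92/5.94 = 718.000 (equivalently, work directly with expenditure since P cancels).
Midpoint %ΔQ = (4264.92 − 4067.71)/4166.32 = 0.04733; midpoint %ΔI = (15800 − 17570)/16685 = -0.10608.
η = 0.04733 / -0.10608 = -0.446.
η < 0 ⇒ inferior good.

-0.446 (inferior good)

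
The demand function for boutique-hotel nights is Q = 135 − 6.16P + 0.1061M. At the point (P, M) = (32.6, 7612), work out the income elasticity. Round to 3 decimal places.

1.089

At P = 32.6, M = 7612: Q = 741.817.
Holding P constant, ∂Q/∂M = 0.1061.
η_M = (∂Q/∂M)·(M/Q) = 0.1061 × (7612/741.817) = 1.089.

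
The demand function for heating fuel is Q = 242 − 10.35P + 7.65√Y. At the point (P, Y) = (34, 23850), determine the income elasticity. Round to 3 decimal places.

At P = 34, Y = 23850: Q = 1071.524.
Holding P constant, ∂Q/∂Y = 7.65/(2√Y) = 0.0247678.
η_Y = (∂Q/∂Y)·(Y/Q) = 0.0247678 × (23850/1071.524) = 0.551.

0.551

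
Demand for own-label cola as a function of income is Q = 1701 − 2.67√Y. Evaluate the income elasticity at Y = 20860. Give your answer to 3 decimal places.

At Y = 20860: Q = 1315.372.
dQ/dY = -2.67/(2√Y) = -0.00924324 at this income.
η = (dQ/dY)·(Y/Q) = -0.00924324 × (20860/1315.372) = -0.147.

-0.147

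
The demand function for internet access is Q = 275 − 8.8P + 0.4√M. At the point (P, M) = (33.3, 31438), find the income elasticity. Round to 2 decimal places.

At P = 33.3, M = 31438: Q = 52.883.
Holding P constant, ∂Q/∂M = 0.4/(2√M) = 0.00112798.
η_M = (∂Q/∂M)·(M/Q) = 0.00112798 × (31438/52.883) = 0.67.

0.67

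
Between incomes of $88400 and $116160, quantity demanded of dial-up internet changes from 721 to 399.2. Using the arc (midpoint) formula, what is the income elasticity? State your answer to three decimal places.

ΔQ = 399.2 − 721 = -321.8; midpoint Q̄ = (721 + 399.2)/2 = 560.1.
ΔI = 116160 − 88400 = 27760; midpoint Ī = (88400 + 116160)/2 = 102280.
η = (ΔQ/Q̄) ÷ (ΔI/Ī) = (-321.8/560.1) ÷ (27760/102280) = -2.117.

-2.117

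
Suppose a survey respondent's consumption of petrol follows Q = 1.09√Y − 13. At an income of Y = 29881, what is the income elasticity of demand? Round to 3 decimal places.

0.537

At Y = 29881: Q = 175.419.
dQ/dY = 1.09/(2√Y) = 0.00315282 at this income.
η = (dQ/dY)·(Y/Q) = 0.00315282 × (29881/175.419) = 0.537.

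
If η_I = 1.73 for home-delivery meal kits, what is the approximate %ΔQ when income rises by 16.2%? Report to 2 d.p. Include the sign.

%ΔQ ≈ η × %ΔI = 1.73 × 16.2% = 28.03%.

28.03%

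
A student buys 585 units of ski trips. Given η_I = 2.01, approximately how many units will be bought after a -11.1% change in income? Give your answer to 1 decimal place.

%ΔQ ≈ η × %ΔI = 2.01 × (-11.1%) = -22.311%.
New Q ≈ 585 × (1 − 0.22311) = 454.5.

454.5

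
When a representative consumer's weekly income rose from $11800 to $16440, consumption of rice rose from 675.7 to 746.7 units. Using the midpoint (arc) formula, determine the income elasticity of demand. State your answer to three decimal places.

ΔQ = 746.7 − 675.7 = 71; midpoint Q̄ = (675.7 + 746.7)/2 = 711.2.
ΔI = 16440 − 11800 = 4640; midpoint Ī = (11800 + 16440)/2 = 14120.
η = (ΔQ/Q̄) ÷ (ΔI/Ī) = (71/711.2) ÷ (4640/14120) = 0.304.

0.304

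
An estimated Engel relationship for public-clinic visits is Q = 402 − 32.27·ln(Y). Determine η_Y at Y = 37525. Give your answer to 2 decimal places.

-0.52

At Y = 37525: Q = 62.108.
dQ/dY = -32.27/Y = -0.00085996 at this income.
η = (dQ/dY)·(Y/Q) = -0.00085996 × (37525/62.108) = -0.52.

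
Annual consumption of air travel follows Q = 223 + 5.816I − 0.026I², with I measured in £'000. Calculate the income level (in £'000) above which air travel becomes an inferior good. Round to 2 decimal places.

111.85

dQ/dI = 5.816 − 0.052I.
The good is inferior where dQ/dI < 0. Setting dQ/dI = 0 gives I = 5.816 / 0.052 = 111.85.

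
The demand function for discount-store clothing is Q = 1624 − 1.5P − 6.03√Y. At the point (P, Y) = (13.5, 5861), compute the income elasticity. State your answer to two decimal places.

-0.20

At P = 13.5, Y = 5861: Q = 1142.110.
Holding P constant, ∂Q/∂Y = -6.03/(2√Y) = -0.0393823.
η_Y = (∂Q/∂Y)·(Y/Q) = -0.0393823 × (5861/1142.110) = -0.20.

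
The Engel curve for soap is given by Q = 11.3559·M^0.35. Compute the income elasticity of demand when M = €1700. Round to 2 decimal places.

For Q = A·M^β the income elasticity is constant and equal to β.
Here β = 0.35, so η = 0.35.

0.35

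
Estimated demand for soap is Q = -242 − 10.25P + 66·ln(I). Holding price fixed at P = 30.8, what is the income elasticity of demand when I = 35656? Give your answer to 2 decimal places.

0.49

At P = 30.8, I = 35656: Q = 134.090.
Holding P constant, ∂Q/∂I = 66/I = 0.00185102.
η_I = (∂Q/∂I)·(I/Q) = 0.00185102 × (35656/134.090) = 0.49.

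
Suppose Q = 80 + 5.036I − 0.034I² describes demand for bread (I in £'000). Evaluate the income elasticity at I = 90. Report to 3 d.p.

At I = 90: Q = 257.8400.
dQ/dI = 5.036 − 0.068I = -1.08400.
η = (dQ/dI)·(I/Q) = -1.08400 × (90/257.8400) = -0.378.

-0.378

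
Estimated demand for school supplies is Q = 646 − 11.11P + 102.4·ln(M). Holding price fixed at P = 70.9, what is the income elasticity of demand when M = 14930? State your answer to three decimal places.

0.122

At P = 70.9, M = 14930: Q = 842.480.
Holding P constant, ∂Q/∂M = 102.4/M = 0.00685867.
η_M = (∂Q/∂M)·(M/Q) = 0.00685867 × (14930/842.480) = 0.122.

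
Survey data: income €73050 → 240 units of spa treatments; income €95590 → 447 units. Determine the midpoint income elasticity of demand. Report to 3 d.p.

2.254

ΔQ = 447 − 240 = 207; midpoint Q̄ = (240 + 447)/2 = 343.5.
ΔI = 95590 − 73050 = 22540; midpoint Ī = (73050 + 95590)/2 = 84320.
η = (ΔQ/Q̄) ÷ (ΔI/Ī) = (207/343.5) ÷ (22540/84320) = 2.254.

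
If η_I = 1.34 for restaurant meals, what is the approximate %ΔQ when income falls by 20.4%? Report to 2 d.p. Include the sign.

-27.34%

%ΔQ ≈ η × %ΔI = 1.34 × (-20.4%) = -27.34%.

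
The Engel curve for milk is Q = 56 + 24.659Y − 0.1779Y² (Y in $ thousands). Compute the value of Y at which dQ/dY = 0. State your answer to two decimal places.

69.31

dQ/dY = 24.659 − 0.3558Y.
The good is inferior where dQ/dY < 0. Setting dQ/dY = 0 gives Y = 24.659 / 0.3558 = 69.31.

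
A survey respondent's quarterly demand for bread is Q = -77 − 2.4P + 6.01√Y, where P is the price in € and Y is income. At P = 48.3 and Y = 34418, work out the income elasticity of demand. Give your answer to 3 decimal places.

0.605

At P = 48.3, Y = 34418: Q = 922.061.
Holding P constant, ∂Q/∂Y = 6.01/(2√Y) = 0.0161976.
η_Y = (∂Q/∂Y)·(Y/Q) = 0.0161976 × (34418/922.061) = 0.605.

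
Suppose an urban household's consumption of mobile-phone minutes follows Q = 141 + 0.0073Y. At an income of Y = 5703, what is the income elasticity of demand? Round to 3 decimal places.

At Y = 5703: Q = 182.632.
dQ/dY = 0.0073.
η = (dQ/dY)·(Y/Q) = 0.0073 × (5703/182.632) = 0.228.

0.228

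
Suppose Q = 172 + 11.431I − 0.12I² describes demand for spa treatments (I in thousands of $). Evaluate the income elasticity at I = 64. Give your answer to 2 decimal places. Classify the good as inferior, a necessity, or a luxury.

-0.61 (inferior good)

At I = 64: Q = 412.0640.
dQ/dI = 11.431 − 0.24I = -3.92900.
η = (dQ/dI)·(I/Q) = -3.92900 × (64/412.0640) = -0.61.
η < 0 ⇒ inferior good.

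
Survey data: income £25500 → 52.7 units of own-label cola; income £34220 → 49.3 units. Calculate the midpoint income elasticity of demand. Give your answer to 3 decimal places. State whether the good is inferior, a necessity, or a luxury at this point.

-0.228 (inferior good)

ΔQ = 49.3 − 52.7 = -3.4; midpoint Q̄ = (52.7 + 49.3)/2 = 51.
ΔI = 34220 − 25500 = 8720; midpoint Ī = (25500 + 34220)/2 = 29860.
η = (ΔQ/Q̄) ÷ (ΔI/Ī) = (-3.4/51) ÷ (8720/29860) = -0.228.
η < 0 ⇒ inferior good.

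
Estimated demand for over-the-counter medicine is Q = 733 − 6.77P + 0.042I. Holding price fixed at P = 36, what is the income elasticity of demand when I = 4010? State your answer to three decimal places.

At P = 36, I = 4010: Q = 657.700.
Holding P constant, ∂Q/∂I = 0.042.
η_I = (∂Q/∂I)·(I/Q) = 0.042 × (4010/657.700) = 0.256.

0.256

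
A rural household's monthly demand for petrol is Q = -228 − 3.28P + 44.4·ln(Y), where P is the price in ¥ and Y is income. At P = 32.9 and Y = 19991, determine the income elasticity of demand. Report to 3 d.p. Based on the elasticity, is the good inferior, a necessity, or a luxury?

0.428 (necessity)

At P = 32.9, Y = 19991: Q = 103.783.
Holding P constant, ∂Q/∂Y = 44.4/Y = 0.002221.
η_Y = (∂Q/∂Y)·(Y/Q) = 0.002221 × (19991/103.783) = 0.428.
Since 0 < η < 1, this is a necessity.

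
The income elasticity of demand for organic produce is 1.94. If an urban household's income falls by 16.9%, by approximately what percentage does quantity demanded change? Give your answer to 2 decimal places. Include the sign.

-32.79%

%ΔQ ≈ η × %ΔI = 1.94 × (-16.9%) = -32.79%.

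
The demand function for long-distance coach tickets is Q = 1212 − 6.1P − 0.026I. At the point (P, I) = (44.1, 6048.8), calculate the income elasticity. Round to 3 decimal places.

-0.200

At P = 44.1, I = 6048.8: Q = 785.721.
Holding P constant, ∂Q/∂I = −0.026.
η_I = (∂Q/∂I)·(I/Q) = -0.026 × (6048.8/785.721) = -0.200.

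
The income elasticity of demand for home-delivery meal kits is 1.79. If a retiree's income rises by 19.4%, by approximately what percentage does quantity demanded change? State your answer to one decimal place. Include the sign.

34.7%

%ΔQ ≈ η × %ΔI = 1.79 × 19.4% = 34.7%.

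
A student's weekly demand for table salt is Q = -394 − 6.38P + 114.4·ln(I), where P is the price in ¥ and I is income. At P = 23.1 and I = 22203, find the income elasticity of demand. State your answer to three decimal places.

0.190

At P = 23.1, I = 22203: Q = 603.535.
Holding P constant, ∂Q/∂I = 114.4/I = 0.00515246.
η_I = (∂Q/∂I)·(I/Q) = 0.00515246 × (22203/603.535) = 0.190.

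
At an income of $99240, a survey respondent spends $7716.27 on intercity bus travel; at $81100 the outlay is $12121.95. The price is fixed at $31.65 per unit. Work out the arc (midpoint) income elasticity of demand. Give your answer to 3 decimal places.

-2.208

With a constant price, Q₁ = 7716.27/31.65 = 243.800 and Q₂ = 12121.95/31.65 = 383.000 (equivalently, work directly with expenditure since P cancels).
Midpoint %ΔQ = (12121.95 − 7716.27)/9919.11 = 0.44416; midpoint %ΔI = (81100 − 99240)/90170 = -0.20118.
η = 0.44416 / -0.20118 = -2.208.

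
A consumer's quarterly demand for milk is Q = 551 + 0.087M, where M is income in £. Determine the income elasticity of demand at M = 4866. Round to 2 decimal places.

0.43

At M = 4866: Q = 974.342.
dQ/dM = 0.087.
η = (dQ/dM)·(M/Q) = 0.087 × (4866/974.342) = 0.43.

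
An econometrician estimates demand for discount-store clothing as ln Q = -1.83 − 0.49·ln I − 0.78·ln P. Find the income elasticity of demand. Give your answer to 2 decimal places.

In a log-linear demand, the coefficient on ln I is the income elasticity.
So η = -0.49.

-0.49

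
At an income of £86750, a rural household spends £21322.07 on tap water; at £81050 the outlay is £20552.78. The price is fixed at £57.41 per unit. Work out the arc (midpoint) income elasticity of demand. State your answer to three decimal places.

0.541

With a constant price, Q₁ = 21322.07/57.41 = 371.400 and Q₂ = 20552.78/57.41 = 358.000 (equivalently, work directly with expenditure since P cancels).
Midpoint %ΔQ = (20552.78 − 21322.07)/20937.43 = -0.03674; midpoint %ΔI = (81050 − 86750)/83900 = -0.06794.
η = -0.03674 / -0.06794 = 0.541.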